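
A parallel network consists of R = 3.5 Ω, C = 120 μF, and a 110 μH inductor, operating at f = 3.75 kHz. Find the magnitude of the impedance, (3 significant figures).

0.407 Ω

ω = 2πf = 23560 rad/s
X_L = ωL = 2.59 Ω
X_C = 1/(ωC) = 0.354 Ω
Parallel: admittances add. Y = 1/R + 1/(jωL) + jωC
Y = (0.286 + j2.44) S
|Y| = 2.46 S → |Z| = 1/|Y| = 0.407 Ω, ∠Z = −∠Y = -83.3°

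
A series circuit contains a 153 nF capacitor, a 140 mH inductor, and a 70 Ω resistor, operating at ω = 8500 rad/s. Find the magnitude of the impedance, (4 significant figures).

X_L = ωL = 1190 Ω
X_C = 1/(ωC) = 768.9 Ω
Net reactance X = X_L − X_C = 421.1 Ω
Z = 70.00 + j421.1 Ω
|Z| = √(70.00² + 421.1²) = 426.8 Ω

426.8 Ω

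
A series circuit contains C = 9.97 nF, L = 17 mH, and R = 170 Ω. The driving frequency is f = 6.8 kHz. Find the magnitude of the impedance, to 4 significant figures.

1630 Ω

ω = 2πf = 42730 rad/s
X_L = ωL = 726.3 Ω
X_C = 1/(ωC) = 2348 Ω
Net reactance X = X_L − X_C = -1621 Ω
Z = 170.0 − j1621 Ω
|Z| = √(170.0² + 1621²) = 1630 Ω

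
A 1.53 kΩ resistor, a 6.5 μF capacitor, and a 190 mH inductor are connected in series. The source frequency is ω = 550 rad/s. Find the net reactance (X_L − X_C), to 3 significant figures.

-175 Ω

X_L = ωL = 104 Ω
X_C = 1/(ωC) = 280 Ω
X = 104 − 280 = -175 Ω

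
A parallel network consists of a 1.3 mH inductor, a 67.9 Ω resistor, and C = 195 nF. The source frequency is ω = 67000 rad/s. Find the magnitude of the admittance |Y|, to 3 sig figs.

X_L = ωL = 87.1 Ω
X_C = 1/(ωC) = 76.5 Ω
Parallel: admittances add. Y = 1/R + 1/(jωL) + jωC
Y = (0.0147 + j0.00158) S
|Y| = 0.0148 S → |Z| = 1/|Y| = 67.5 Ω, ∠Z = −∠Y = -6.14°

14.8 mS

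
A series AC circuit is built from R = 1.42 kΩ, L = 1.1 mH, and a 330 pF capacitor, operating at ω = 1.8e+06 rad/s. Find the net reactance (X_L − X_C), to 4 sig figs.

296.5 Ω

X_L = ωL = 1980 Ω
X_C = 1/(ωC) = 1684 Ω
X = 1980 − 1684 = 296.5 Ω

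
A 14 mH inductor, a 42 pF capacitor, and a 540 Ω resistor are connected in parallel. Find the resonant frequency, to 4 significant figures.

207.6 kHz

ω₀ = 1/√(LC) = 1/√(0.014 × 4.2e-11) = 1.304e+06 rad/s
f₀ = ω₀/(2π) = 207.6 kHz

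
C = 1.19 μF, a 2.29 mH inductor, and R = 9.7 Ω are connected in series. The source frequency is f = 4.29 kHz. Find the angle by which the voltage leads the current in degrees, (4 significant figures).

72.39°

ω = 2πf = 26950 rad/s
X_L = ωL = 61.73 Ω
X_C = 1/(ωC) = 31.18 Ω
Net reactance X = X_L − X_C = 30.55 Ω
Z = 9.700 + j30.55 Ω
|Z| = √(9.700² + 30.55²) = 32.05 Ω
∠Z = arctan(30.55/9.700) = 72.39°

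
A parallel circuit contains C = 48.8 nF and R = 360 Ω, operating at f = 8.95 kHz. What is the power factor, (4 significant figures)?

0.7114

ω = 2πf = 56230 rad/s
X_C = 1/(ωC) = 364.4 Ω
Parallel: admittances add. Y = 1/R + jωC
Y = (0.002778 + j0.002744) S
|Y| = 0.003905 S → |Z| = 1/|Y| = 256.1 Ω, ∠Z = −∠Y = -44.65°
cos φ = cos(-44.65°) = 0.7114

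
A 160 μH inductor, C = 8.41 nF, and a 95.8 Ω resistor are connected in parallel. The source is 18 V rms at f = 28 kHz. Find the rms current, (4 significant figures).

ω = 2πf = 175900 rad/s
X_L = ωL = 28.15 Ω
X_C = 1/(ωC) = 675.9 Ω
Parallel: admittances add. Y = 1/R + 1/(jωL) + jωC
Y = (0.01044 − j0.03405) S
|Y| = 0.03561 S → |Z| = 1/|Y| = 28.08 Ω, ∠Z = −∠Y = 72.95°
I = V/|Z| = 18/28.08 = 641.0 mA

641.0 mA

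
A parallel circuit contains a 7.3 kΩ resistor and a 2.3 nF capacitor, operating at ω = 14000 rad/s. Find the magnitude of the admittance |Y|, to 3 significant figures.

X_C = 1/(ωC) = 31100 Ω
Parallel: admittances add. Y = 1/R + jωC
Y = (0.000137 + j3.22e-05) S
|Y| = 0.000141 S → |Z| = 1/|Y| = 7110 Ω, ∠Z = −∠Y = -13.2°

141 μS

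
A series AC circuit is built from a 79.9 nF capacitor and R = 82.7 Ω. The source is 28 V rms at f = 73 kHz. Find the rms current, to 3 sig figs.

322 mA

ω = 2πf = 458700 rad/s
X_C = 1/(ωC) = 27.3 Ω
Z = 82.7 − j27.3 Ω
|Z| = √(82.7² + 27.3²) = 87.1 Ω
I = V/|Z| = 28/87.1 = 322 mA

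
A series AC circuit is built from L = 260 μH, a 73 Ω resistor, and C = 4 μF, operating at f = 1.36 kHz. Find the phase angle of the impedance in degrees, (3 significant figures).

-20.3°

ω = 2πf = 8545 rad/s
X_L = ωL = 2.22 Ω
X_C = 1/(ωC) = 29.3 Ω
Net reactance X = X_L − X_C = -27.0 Ω
Z = 73.0 − j27.0 Ω
|Z| = √(73.0² + 27.0²) = 77.8 Ω
∠Z = arctan(-27.0/73.0) = -20.3°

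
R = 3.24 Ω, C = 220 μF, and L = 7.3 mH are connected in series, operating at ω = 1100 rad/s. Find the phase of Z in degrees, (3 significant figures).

50.3°

X_L = ωL = 8.03 Ω
X_C = 1/(ωC) = 4.13 Ω
Net reactance X = X_L − X_C = 3.90 Ω
Z = 3.24 + j3.90 Ω
|Z| = √(3.24² + 3.90²) = 5.07 Ω
∠Z = arctan(3.90/3.24) = 50.3°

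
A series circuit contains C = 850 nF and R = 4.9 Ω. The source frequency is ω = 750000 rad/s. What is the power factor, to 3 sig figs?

0.952

X_C = 1/(ωC) = 1.57 Ω
Z = 4.90 − j1.57 Ω
|Z| = √(4.90² + 1.57²) = 5.14 Ω
∠Z = arctan(-1.57/4.90) = -17.8°
cos φ = cos(-17.8°) = 0.952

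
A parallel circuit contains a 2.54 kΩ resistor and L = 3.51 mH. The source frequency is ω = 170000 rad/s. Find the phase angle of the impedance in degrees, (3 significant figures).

76.8°

X_L = ωL = 597 Ω
Parallel: admittances add. Y = 1/R + 1/(jωL)
Y = (0.000394 − j0.00168) S
|Y| = 0.00172 S → |Z| = 1/|Y| = 581 Ω, ∠Z = −∠Y = 76.8°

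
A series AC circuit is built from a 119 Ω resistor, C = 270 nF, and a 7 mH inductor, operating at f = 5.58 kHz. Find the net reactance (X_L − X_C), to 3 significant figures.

ω = 2πf = 35060 rad/s
X_L = ωL = 245 Ω
X_C = 1/(ωC) = 106 Ω
X = 245 − 106 = 140 Ω

140 Ω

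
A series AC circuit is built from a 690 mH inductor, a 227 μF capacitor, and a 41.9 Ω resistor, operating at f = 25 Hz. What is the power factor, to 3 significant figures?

ω = 2πf = 157.1 rad/s
X_L = ωL = 108 Ω
X_C = 1/(ωC) = 28.0 Ω
Net reactance X = X_L − X_C = 80.3 Ω
Z = 41.9 + j80.3 Ω
|Z| = √(41.9² + 80.3²) = 90.6 Ω
∠Z = arctan(80.3/41.9) = 62.5°
cos φ = cos(62.5°) = 0.462

0.462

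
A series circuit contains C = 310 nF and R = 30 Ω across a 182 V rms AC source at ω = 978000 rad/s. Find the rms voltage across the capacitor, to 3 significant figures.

X_C = 1/(ωC) = 3.30 Ω
Z = 30.0 − j3.30 Ω
|Z| = √(30.0² + 3.30²) = 30.2 Ω
I = V/|Z| = 6.03 A
V_C = I·|Z_C| = 6.03 × 3.30 = 19.9 V

19.9 V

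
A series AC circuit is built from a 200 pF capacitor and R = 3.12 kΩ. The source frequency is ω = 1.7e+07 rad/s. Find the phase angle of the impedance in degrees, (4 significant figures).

X_C = 1/(ωC) = 294.1 Ω
Z = 3120 − j294.1 Ω
|Z| = √(3120² + 294.1²) = 3134 Ω
∠Z = arctan(-294.1/3120) = -5.385°

-5.385°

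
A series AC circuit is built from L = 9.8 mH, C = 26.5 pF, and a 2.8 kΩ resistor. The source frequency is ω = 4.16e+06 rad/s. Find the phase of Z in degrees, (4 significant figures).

X_L = ωL = 40770 Ω
X_C = 1/(ωC) = 9071 Ω
Net reactance X = X_L − X_C = 31700 Ω
Z = 2800 + j31700 Ω
|Z| = √(2800² + 31700²) = 31820 Ω
∠Z = arctan(31700/2800) = 84.95°

84.95°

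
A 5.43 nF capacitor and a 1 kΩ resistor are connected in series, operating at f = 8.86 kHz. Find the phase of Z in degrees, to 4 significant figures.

-73.18°

ω = 2πf = 55670 rad/s
X_C = 1/(ωC) = 3308 Ω
Z = 1000 − j3308 Ω
|Z| = √(1000² + 3308²) = 3456 Ω
∠Z = arctan(-3308/1000) = -73.18°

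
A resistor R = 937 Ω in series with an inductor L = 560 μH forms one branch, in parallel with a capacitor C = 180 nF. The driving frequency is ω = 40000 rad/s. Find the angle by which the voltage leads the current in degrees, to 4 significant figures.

-81.54°

X_L = ωL = 22.40 Ω
X_C = 1/(ωC) = 138.9 Ω
Branch 1 (R+jX_L): Z₁ = 937.0 + j22.40 Ω, |Z₁| = 937.3 Ω
Branch 2 (−jX_C): Z₂ = −j138.9 Ω
Parallel: Z = Z₁Z₂/(Z₁+Z₂), |Z| = 137.9 Ω, ∠Z = -81.54°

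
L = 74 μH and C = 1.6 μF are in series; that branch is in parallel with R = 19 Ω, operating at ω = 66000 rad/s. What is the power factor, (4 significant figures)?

X_L = ωL = 4.884 Ω
X_C = 1/(ωC) = 9.470 Ω
Branch 1: Z₁ = R = 19.00 Ω
Branch 2 (series LC): Z₂ = j(X_L − X_C) = −j4.586 Ω
Parallel: Z = Z₁Z₂/(Z₁+Z₂), |Z| = 4.458 Ω, ∠Z = -76.43°
cos φ = cos(-76.43°) = 0.2346

0.2346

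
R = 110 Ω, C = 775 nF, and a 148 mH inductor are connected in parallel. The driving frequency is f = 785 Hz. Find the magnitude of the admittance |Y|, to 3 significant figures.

ω = 2πf = 4932 rad/s
X_L = ωL = 730 Ω
X_C = 1/(ωC) = 262 Ω
Parallel: admittances add. Y = 1/R + 1/(jωL) + jωC
Y = (0.00909 + j0.00245) S
|Y| = 0.00942 S → |Z| = 1/|Y| = 106 Ω, ∠Z = −∠Y = -15.1°

9.42 mS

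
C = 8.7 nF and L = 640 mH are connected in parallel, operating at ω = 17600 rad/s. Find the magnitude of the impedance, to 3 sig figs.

15500 Ω

X_L = ωL = 11300 Ω
X_C = 1/(ωC) = 6530 Ω
Parallel: admittances add. Y = 1/(jωL) + jωC
Y = (0 + j6.43e-05) S
|Y| = 6.43e-05 S → |Z| = 1/|Y| = 15500 Ω, ∠Z = −∠Y = -90.0°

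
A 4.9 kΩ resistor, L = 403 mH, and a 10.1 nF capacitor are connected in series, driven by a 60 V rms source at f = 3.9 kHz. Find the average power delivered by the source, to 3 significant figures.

ω = 2πf = 24500 rad/s
X_L = ωL = 9880 Ω
X_C = 1/(ωC) = 4040 Ω
Net reactance X = X_L − X_C = 5830 Ω
Z = 4900 + j5830 Ω
|Z| = √(4900² + 5830²) = 7620 Ω
∠Z = arctan(5830/4900) = 50.0°
I = V/|Z| = 7.87 mA
P = VI cos φ = 60 × 0.00787 × cos(50.0°) = 304 mW

304 mW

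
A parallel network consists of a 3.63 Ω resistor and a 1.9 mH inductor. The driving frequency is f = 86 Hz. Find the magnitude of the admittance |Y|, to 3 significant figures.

1.01 S

ω = 2πf = 540.4 rad/s
X_L = ωL = 1.03 Ω
Parallel: admittances add. Y = 1/R + 1/(jωL)
Y = (0.275 − j0.974) S
|Y| = 1.01 S → |Z| = 1/|Y| = 0.988 Ω, ∠Z = −∠Y = 74.2°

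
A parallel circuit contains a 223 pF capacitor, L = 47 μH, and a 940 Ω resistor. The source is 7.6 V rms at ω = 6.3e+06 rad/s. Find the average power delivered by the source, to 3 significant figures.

X_L = ωL = 296 Ω
X_C = 1/(ωC) = 712 Ω
Parallel: admittances add. Y = 1/R + 1/(jωL) + jωC
Y = (0.00106 − j0.00197) S
|Y| = 0.00224 S → |Z| = 1/|Y| = 446 Ω, ∠Z = −∠Y = 61.7°
I = V/|Z| = 17.0 mA
P = VI cos φ = 7.6 × 0.0170 × cos(61.7°) = 61.4 mW

61.4 mW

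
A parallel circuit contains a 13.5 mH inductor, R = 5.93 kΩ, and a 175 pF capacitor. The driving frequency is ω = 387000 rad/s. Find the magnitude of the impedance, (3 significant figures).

4780 Ω

X_L = ωL = 5220 Ω
X_C = 1/(ωC) = 14800 Ω
Parallel: admittances add. Y = 1/R + 1/(jωL) + jωC
Y = (0.000169 − j0.000124) S
|Y| = 0.000209 S → |Z| = 1/|Y| = 4780 Ω, ∠Z = −∠Y = 36.3°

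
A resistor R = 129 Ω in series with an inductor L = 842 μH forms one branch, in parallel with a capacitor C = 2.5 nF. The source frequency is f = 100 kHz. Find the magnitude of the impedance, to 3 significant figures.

ω = 2πf = 628300 rad/s
X_L = ωL = 529 Ω
X_C = 1/(ωC) = 637 Ω
Branch 1 (R+jX_L): Z₁ = 129 + j529 Ω, |Z₁| = 545 Ω
Branch 2 (−jX_C): Z₂ = −j637 Ω
Parallel: Z = Z₁Z₂/(Z₁+Z₂), |Z| = 2060 Ω, ∠Z = 26.1°

2060 Ω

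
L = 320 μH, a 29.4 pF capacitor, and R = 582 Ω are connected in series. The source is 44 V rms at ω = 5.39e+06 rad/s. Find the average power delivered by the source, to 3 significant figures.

X_L = ωL = 1720 Ω
X_C = 1/(ωC) = 6310 Ω
Net reactance X = X_L − X_C = -4590 Ω
Z = 582 − j4590 Ω
|Z| = √(582² + 4590²) = 4620 Ω
∠Z = arctan(-4590/582) = -82.8°
I = V/|Z| = 9.52 mA
P = VI cos φ = 44 × 0.00952 × cos(-82.8°) = 52.7 mW

52.7 mW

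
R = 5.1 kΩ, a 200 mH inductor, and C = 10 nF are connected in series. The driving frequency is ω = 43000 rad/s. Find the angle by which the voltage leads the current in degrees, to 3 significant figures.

50.9°

X_L = ωL = 8600 Ω
X_C = 1/(ωC) = 2330 Ω
Net reactance X = X_L − X_C = 6270 Ω
Z = 5100 + j6270 Ω
|Z| = √(5100² + 6270²) = 8090 Ω
∠Z = arctan(6270/5100) = 50.9°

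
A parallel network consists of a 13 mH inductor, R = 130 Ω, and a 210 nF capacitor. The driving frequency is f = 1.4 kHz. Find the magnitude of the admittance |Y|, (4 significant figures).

ω = 2πf = 8796 rad/s
X_L = ωL = 114.4 Ω
X_C = 1/(ωC) = 541.3 Ω
Parallel: admittances add. Y = 1/R + 1/(jωL) + jωC
Y = (0.007692 − j0.006898) S
|Y| = 0.01033 S → |Z| = 1/|Y| = 96.79 Ω, ∠Z = −∠Y = 41.88°

10.33 mS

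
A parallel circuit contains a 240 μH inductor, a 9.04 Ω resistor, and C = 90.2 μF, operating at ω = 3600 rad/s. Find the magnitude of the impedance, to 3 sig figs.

1.19 Ω

X_L = ωL = 0.864 Ω
X_C = 1/(ωC) = 3.08 Ω
Parallel: admittances add. Y = 1/R + 1/(jωL) + jωC
Y = (0.111 − j0.833) S
|Y| = 0.840 S → |Z| = 1/|Y| = 1.19 Ω, ∠Z = −∠Y = 82.4°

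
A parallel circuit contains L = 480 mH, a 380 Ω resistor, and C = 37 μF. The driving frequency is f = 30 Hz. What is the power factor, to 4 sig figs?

0.5422

ω = 2πf = 188.5 rad/s
X_L = ωL = 90.48 Ω
X_C = 1/(ωC) = 143.4 Ω
Parallel: admittances add. Y = 1/R + 1/(jωL) + jωC
Y = (0.002632 − j0.004078) S
|Y| = 0.004853 S → |Z| = 1/|Y| = 206.0 Ω, ∠Z = −∠Y = 57.17°
cos φ = cos(57.17°) = 0.5422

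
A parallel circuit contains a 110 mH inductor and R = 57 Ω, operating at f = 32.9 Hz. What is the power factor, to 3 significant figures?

ω = 2πf = 206.7 rad/s
X_L = ωL = 22.7 Ω
Parallel: admittances add. Y = 1/R + 1/(jωL)
Y = (0.0175 − j0.0440) S
|Y| = 0.0473 S → |Z| = 1/|Y| = 21.1 Ω, ∠Z = −∠Y = 68.3°
cos φ = cos(68.3°) = 0.371

0.371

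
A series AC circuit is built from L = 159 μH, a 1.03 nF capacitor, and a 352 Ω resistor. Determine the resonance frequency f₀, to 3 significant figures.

393 kHz

ω₀ = 1/√(LC) = 1/√(0.000159 × 1.03e-09) = 2.471e+06 rad/s
f₀ = ω₀/(2π) = 393 kHz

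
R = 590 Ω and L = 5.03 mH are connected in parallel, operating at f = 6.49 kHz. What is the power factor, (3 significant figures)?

ω = 2πf = 40780 rad/s
X_L = ωL = 205 Ω
Parallel: admittances add. Y = 1/R + 1/(jωL)
Y = (0.00169 − j0.00488) S
|Y| = 0.00516 S → |Z| = 1/|Y| = 194 Ω, ∠Z = −∠Y = 70.8°
cos φ = cos(70.8°) = 0.328

0.328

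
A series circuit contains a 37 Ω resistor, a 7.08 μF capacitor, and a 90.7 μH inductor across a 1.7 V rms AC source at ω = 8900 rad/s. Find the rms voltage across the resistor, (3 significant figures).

X_L = ωL = 0.807 Ω
X_C = 1/(ωC) = 15.9 Ω
Net reactance X = X_L − X_C = -15.1 Ω
Z = 37.0 − j15.1 Ω
|Z| = √(37.0² + 15.1²) = 39.9 Ω
I = V/|Z| = 42.6 mA
V_R = I·|Z_R| = 0.0426 × 37.0 = 1.57 V

1.57 V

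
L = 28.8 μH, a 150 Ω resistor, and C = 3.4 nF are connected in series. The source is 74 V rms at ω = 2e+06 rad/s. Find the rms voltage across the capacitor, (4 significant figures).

62.31 V

X_L = ωL = 57.60 Ω
X_C = 1/(ωC) = 147.1 Ω
Net reactance X = X_L − X_C = -89.46 Ω
Z = 150.0 − j89.46 Ω
|Z| = √(150.0² + 89.46²) = 174.7 Ω
I = V/|Z| = 423.7 mA
V_C = I·|Z_C| = 0.4237 × 147.1 = 62.31 V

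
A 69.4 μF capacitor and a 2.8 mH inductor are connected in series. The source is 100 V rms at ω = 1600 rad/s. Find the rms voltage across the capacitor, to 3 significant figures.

X_L = ωL = 4.48 Ω
X_C = 1/(ωC) = 9.01 Ω
Net reactance X = X_L − X_C = -4.53 Ω
Z = − j4.53 Ω
|Z| = √(0² + 4.53²) = 4.53 Ω
I = V/|Z| = 22.1 A
V_C = I·|Z_C| = 22.1 × 9.01 = 199 V

199 V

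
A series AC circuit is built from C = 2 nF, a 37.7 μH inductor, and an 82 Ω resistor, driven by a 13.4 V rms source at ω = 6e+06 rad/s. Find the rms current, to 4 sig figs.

X_L = ωL = 226.2 Ω
X_C = 1/(ωC) = 83.33 Ω
Net reactance X = X_L − X_C = 142.9 Ω
Z = 82.00 + j142.9 Ω
|Z| = √(82.00² + 142.9²) = 164.7 Ω
I = V/|Z| = 13.4/164.7 = 81.35 mA

81.35 mA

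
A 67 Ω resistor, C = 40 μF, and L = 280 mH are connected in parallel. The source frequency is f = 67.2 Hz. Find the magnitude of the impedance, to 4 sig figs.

58.34 Ω

ω = 2πf = 422.2 rad/s
X_L = ωL = 118.2 Ω
X_C = 1/(ωC) = 59.21 Ω
Parallel: admittances add. Y = 1/R + 1/(jωL) + jωC
Y = (0.01493 + j0.008431) S
|Y| = 0.01714 S → |Z| = 1/|Y| = 58.34 Ω, ∠Z = −∠Y = -29.46°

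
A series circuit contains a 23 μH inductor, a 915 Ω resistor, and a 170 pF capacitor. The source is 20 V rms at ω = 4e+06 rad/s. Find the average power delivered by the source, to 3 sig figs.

X_L = ωL = 92.0 Ω
X_C = 1/(ωC) = 1470 Ω
Net reactance X = X_L − X_C = -1380 Ω
Z = 915 − j1380 Ω
|Z| = √(915² + 1380²) = 1650 Ω
∠Z = arctan(-1380/915) = -56.4°
I = V/|Z| = 12.1 mA
P = VI cos φ = 20 × 0.0121 × cos(-56.4°) = 134 mW

134 mW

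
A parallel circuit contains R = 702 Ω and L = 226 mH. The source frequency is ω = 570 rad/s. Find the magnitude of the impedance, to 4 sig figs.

X_L = ωL = 128.8 Ω
Parallel: admittances add. Y = 1/R + 1/(jωL)
Y = (0.001425 − j0.007763) S
|Y| = 0.007892 S → |Z| = 1/|Y| = 126.7 Ω, ∠Z = −∠Y = 79.60°

126.7 Ω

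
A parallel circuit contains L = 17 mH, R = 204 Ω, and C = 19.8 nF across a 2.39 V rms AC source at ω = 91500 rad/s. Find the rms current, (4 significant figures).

X_L = ωL = 1556 Ω
X_C = 1/(ωC) = 552.0 Ω
Parallel: admittances add. Y = 1/R + 1/(jωL) + jωC
Y = (0.004902 + j0.001169) S
|Y| = 0.005039 S → |Z| = 1/|Y| = 198.4 Ω, ∠Z = −∠Y = -13.41°
I = V/|Z| = 2.39/198.4 = 12.04 mA

12.04 mA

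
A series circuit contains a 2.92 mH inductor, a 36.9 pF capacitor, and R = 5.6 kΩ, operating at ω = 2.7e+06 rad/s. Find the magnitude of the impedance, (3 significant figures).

6000 Ω

X_L = ωL = 7880 Ω
X_C = 1/(ωC) = 10000 Ω
Net reactance X = X_L − X_C = -2150 Ω
Z = 5600 − j2150 Ω
|Z| = √(5600² + 2150²) = 6000 Ω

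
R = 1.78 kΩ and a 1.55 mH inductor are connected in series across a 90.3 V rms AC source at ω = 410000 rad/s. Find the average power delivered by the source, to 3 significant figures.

4.06 W

X_L = ωL = 636 Ω
Z = 1780 + j636 Ω
|Z| = √(1780² + 636²) = 1890 Ω
∠Z = arctan(636/1780) = 19.6°
I = V/|Z| = 47.8 mA
P = VI cos φ = 90.3 × 0.0478 × cos(19.6°) = 4.06 W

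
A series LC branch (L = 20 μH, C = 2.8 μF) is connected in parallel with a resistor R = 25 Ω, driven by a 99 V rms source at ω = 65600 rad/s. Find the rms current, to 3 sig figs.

24.3 A

X_L = ωL = 1.31 Ω
X_C = 1/(ωC) = 5.44 Ω
Branch 1: Z₁ = R = 25.0 Ω
Branch 2 (series LC): Z₂ = j(X_L − X_C) = −j4.13 Ω
Parallel: Z = Z₁Z₂/(Z₁+Z₂), |Z| = 4.08 Ω, ∠Z = -80.6°
I = V/|Z| = 99/4.08 = 24.3 A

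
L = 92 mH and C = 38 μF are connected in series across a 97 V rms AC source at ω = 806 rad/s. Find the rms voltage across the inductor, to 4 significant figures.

X_L = ωL = 74.15 Ω
X_C = 1/(ωC) = 32.65 Ω
Net reactance X = X_L − X_C = 41.50 Ω
Z = j41.50 Ω
|Z| = √(0² + 41.50²) = 41.50 Ω
I = V/|Z| = 2.337 A
V_L = I·|Z_L| = 2.337 × 74.15 = 173.3 V

173.3 V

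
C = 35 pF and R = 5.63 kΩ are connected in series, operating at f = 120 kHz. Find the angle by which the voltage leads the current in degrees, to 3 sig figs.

-81.5°

ω = 2πf = 754000 rad/s
X_C = 1/(ωC) = 37900 Ω
Z = 5630 − j37900 Ω
|Z| = √(5630² + 37900²) = 38300 Ω
∠Z = arctan(-37900/5630) = -81.5°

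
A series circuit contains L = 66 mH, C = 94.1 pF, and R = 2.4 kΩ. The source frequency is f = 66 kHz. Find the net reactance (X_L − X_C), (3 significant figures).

ω = 2πf = 414700 rad/s
X_L = ωL = 27400 Ω
X_C = 1/(ωC) = 25600 Ω
X = 27400 − 25600 = 1740 Ω

1740 Ω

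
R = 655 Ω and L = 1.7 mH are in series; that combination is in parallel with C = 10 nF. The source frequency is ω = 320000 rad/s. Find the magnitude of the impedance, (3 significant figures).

383 Ω

X_L = ωL = 544 Ω
X_C = 1/(ωC) = 312 Ω
Branch 1 (R+jX_L): Z₁ = 655 + j544 Ω, |Z₁| = 851 Ω
Branch 2 (−jX_C): Z₂ = −j312 Ω
Parallel: Z = Z₁Z₂/(Z₁+Z₂), |Z| = 383 Ω, ∠Z = -69.8°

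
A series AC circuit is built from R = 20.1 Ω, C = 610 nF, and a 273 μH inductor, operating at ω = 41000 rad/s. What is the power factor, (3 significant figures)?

X_L = ωL = 11.2 Ω
X_C = 1/(ωC) = 40.0 Ω
Net reactance X = X_L − X_C = -28.8 Ω
Z = 20.1 − j28.8 Ω
|Z| = √(20.1² + 28.8²) = 35.1 Ω
∠Z = arctan(-28.8/20.1) = -55.1°
cos φ = cos(-55.1°) = 0.572

0.572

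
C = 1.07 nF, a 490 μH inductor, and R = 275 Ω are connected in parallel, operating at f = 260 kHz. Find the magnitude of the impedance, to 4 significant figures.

272.4 Ω

ω = 2πf = 1.634e+06 rad/s
X_L = ωL = 800.5 Ω
X_C = 1/(ωC) = 572.1 Ω
Parallel: admittances add. Y = 1/R + 1/(jωL) + jωC
Y = (0.003636 + j0.0004987) S
|Y| = 0.003670 S → |Z| = 1/|Y| = 272.4 Ω, ∠Z = −∠Y = -7.809°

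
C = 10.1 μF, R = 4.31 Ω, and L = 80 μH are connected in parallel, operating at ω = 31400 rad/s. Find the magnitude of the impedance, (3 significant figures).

X_L = ωL = 2.51 Ω
X_C = 1/(ωC) = 3.15 Ω
Parallel: admittances add. Y = 1/R + 1/(jωL) + jωC
Y = (0.232 − j0.0809) S
|Y| = 0.246 S → |Z| = 1/|Y| = 4.07 Ω, ∠Z = −∠Y = 19.2°

4.07 Ω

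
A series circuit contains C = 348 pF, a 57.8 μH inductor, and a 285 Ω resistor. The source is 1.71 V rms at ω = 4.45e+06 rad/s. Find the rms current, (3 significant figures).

3.55 mA

X_L = ωL = 257 Ω
X_C = 1/(ωC) = 646 Ω
Net reactance X = X_L − X_C = -389 Ω
Z = 285 − j389 Ω
|Z| = √(285² + 389²) = 482 Ω
I = V/|Z| = 1.71/482 = 3.55 mA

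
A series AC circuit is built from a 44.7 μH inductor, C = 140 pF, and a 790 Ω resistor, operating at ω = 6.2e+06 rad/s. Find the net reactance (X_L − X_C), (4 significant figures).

X_L = ωL = 277.1 Ω
X_C = 1/(ωC) = 1152 Ω
X = 277.1 − 1152 = -874.9 Ω

-874.9 Ω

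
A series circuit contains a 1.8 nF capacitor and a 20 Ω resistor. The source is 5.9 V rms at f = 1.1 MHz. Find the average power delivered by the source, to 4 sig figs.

101.5 mW

ω = 2πf = 6.912e+06 rad/s
X_C = 1/(ωC) = 80.38 Ω
Z = 20.00 − j80.38 Ω
|Z| = √(20.00² + 80.38²) = 82.83 Ω
∠Z = arctan(-80.38/20.00) = -76.03°
I = V/|Z| = 71.23 mA
P = VI cos φ = 5.9 × 0.07123 × cos(-76.03°) = 101.5 mW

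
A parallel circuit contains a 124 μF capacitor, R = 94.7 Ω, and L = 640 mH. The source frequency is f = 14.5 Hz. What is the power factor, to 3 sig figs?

ω = 2πf = 91.11 rad/s
X_L = ωL = 58.3 Ω
X_C = 1/(ωC) = 88.5 Ω
Parallel: admittances add. Y = 1/R + 1/(jωL) + jωC
Y = (0.0106 − j0.00585) S
|Y| = 0.0121 S → |Z| = 1/|Y| = 82.8 Ω, ∠Z = −∠Y = 29.0°
cos φ = cos(29.0°) = 0.875

0.875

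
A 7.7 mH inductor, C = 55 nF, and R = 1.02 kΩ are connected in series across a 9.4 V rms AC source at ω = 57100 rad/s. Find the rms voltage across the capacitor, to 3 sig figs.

2.91 V

X_L = ωL = 440 Ω
X_C = 1/(ωC) = 318 Ω
Net reactance X = X_L − X_C = 121 Ω
Z = 1020 + j121 Ω
|Z| = √(1020² + 121²) = 1030 Ω
I = V/|Z| = 9.15 mA
V_C = I·|Z_C| = 0.00915 × 318 = 2.91 V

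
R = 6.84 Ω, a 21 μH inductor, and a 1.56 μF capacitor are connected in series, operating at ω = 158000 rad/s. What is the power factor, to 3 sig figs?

X_L = ωL = 3.32 Ω
X_C = 1/(ωC) = 4.06 Ω
Net reactance X = X_L − X_C = -0.739 Ω
Z = 6.84 − j0.739 Ω
|Z| = √(6.84² + 0.739²) = 6.88 Ω
∠Z = arctan(-0.739/6.84) = -6.17°
cos φ = cos(-6.17°) = 0.994

0.994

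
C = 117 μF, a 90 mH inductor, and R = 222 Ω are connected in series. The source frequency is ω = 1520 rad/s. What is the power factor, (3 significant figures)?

X_L = ωL = 137 Ω
X_C = 1/(ωC) = 5.62 Ω
Net reactance X = X_L − X_C = 131 Ω
Z = 222 + j131 Ω
|Z| = √(222² + 131²) = 258 Ω
∠Z = arctan(131/222) = 30.6°
cos φ = cos(30.6°) = 0.861

0.861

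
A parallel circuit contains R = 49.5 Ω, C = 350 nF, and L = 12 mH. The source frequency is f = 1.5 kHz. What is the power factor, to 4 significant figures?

ω = 2πf = 9425 rad/s
X_L = ωL = 113.1 Ω
X_C = 1/(ωC) = 303.2 Ω
Parallel: admittances add. Y = 1/R + 1/(jωL) + jωC
Y = (0.02020 − j0.005543) S
|Y| = 0.02095 S → |Z| = 1/|Y| = 47.74 Ω, ∠Z = −∠Y = 15.34°
cos φ = cos(15.34°) = 0.9644

0.9644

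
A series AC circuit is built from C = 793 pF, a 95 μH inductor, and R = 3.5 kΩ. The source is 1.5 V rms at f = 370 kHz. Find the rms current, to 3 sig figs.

427 μA

ω = 2πf = 2.325e+06 rad/s
X_L = ωL = 221 Ω
X_C = 1/(ωC) = 542 Ω
Net reactance X = X_L − X_C = -322 Ω
Z = 3500 − j322 Ω
|Z| = √(3500² + 322²) = 3510 Ω
I = V/|Z| = 1.5/3510 = 427 μA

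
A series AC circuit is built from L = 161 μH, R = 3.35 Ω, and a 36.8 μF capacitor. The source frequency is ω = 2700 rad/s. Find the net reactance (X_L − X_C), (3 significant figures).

-9.63 Ω

X_L = ωL = 0.435 Ω
X_C = 1/(ωC) = 10.1 Ω
X = 0.435 − 10.1 = -9.63 Ω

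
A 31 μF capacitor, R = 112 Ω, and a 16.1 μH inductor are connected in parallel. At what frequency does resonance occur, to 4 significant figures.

7.124 kHz

ω₀ = 1/√(LC) = 1/√(1.61e-05 × 3.1e-05) = 44760 rad/s
f₀ = ω₀/(2π) = 7.124 kHz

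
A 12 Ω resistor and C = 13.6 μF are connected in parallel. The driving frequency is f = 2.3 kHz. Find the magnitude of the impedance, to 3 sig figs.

4.68 Ω

ω = 2πf = 14450 rad/s
X_C = 1/(ωC) = 5.09 Ω
Parallel: admittances add. Y = 1/R + jωC
Y = (0.0833 + j0.197) S
|Y| = 0.213 S → |Z| = 1/|Y| = 4.68 Ω, ∠Z = −∠Y = -67.0°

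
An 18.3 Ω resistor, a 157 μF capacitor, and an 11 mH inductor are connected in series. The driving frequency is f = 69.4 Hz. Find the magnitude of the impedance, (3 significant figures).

ω = 2πf = 436.1 rad/s
X_L = ωL = 4.80 Ω
X_C = 1/(ωC) = 14.6 Ω
Net reactance X = X_L − X_C = -9.81 Ω
Z = 18.3 − j9.81 Ω
|Z| = √(18.3² + 9.81²) = 20.8 Ω

20.8 Ω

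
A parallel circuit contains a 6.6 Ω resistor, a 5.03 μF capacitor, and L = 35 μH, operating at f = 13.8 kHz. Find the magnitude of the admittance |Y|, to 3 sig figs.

ω = 2πf = 86710 rad/s
X_L = ωL = 3.03 Ω
X_C = 1/(ωC) = 2.29 Ω
Parallel: admittances add. Y = 1/R + 1/(jωL) + jωC
Y = (0.152 + j0.107) S
|Y| = 0.185 S → |Z| = 1/|Y| = 5.40 Ω, ∠Z = −∠Y = -35.1°

185 mS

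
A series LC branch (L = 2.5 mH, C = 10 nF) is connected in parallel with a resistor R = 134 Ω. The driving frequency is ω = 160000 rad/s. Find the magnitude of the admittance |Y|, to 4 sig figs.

X_L = ωL = 400.0 Ω
X_C = 1/(ωC) = 625.0 Ω
Branch 1: Z₁ = R = 134.0 Ω
Branch 2 (series LC): Z₂ = j(X_L − X_C) = −j225.0 Ω
Parallel: Z = Z₁Z₂/(Z₁+Z₂), |Z| = 115.1 Ω, ∠Z = -30.78°
|Y| = 1/|Z| = 8.686 mS

8.686 mS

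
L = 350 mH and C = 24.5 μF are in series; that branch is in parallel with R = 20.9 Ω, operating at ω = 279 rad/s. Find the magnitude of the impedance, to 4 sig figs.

19.20 Ω

X_L = ωL = 97.65 Ω
X_C = 1/(ωC) = 146.3 Ω
Branch 1: Z₁ = R = 20.90 Ω
Branch 2 (series LC): Z₂ = j(X_L − X_C) = −j48.65 Ω
Parallel: Z = Z₁Z₂/(Z₁+Z₂), |Z| = 19.20 Ω, ∠Z = -23.25°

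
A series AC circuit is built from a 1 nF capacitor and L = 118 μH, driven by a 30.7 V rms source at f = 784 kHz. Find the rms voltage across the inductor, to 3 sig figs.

ω = 2πf = 4.926e+06 rad/s
X_L = ωL = 581 Ω
X_C = 1/(ωC) = 203 Ω
Net reactance X = X_L − X_C = 378 Ω
Z = j378 Ω
|Z| = √(0² + 378²) = 378 Ω
I = V/|Z| = 81.2 mA
V_L = I·|Z_L| = 0.0812 × 581 = 47.2 V

47.2 V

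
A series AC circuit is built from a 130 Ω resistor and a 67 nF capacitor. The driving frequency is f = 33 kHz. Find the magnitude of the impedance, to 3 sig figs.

ω = 2πf = 207300 rad/s
X_C = 1/(ωC) = 72.0 Ω
Z = 130 − j72.0 Ω
|Z| = √(130² + 72.0²) = 149 Ω

149 Ω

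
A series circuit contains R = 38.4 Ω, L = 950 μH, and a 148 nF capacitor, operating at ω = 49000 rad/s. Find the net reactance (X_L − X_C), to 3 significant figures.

X_L = ωL = 46.5 Ω
X_C = 1/(ωC) = 138 Ω
X = 46.5 − 138 = -91.3 Ω

-91.3 Ω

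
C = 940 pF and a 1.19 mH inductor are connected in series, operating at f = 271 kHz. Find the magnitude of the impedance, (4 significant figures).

ω = 2πf = 1.703e+06 rad/s
X_L = ωL = 2026 Ω
X_C = 1/(ωC) = 624.8 Ω
Net reactance X = X_L − X_C = 1401 Ω
Z = j1401 Ω
|Z| = √(0² + 1401²) = 1401 Ω

1401 Ω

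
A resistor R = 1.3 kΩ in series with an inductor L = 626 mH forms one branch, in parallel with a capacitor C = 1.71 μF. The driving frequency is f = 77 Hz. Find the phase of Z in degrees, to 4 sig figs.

-42.02°

ω = 2πf = 483.8 rad/s
X_L = ωL = 302.9 Ω
X_C = 1/(ωC) = 1209 Ω
Branch 1 (R+jX_L): Z₁ = 1300 + j302.9 Ω, |Z₁| = 1335 Ω
Branch 2 (−jX_C): Z₂ = −j1209 Ω
Parallel: Z = Z₁Z₂/(Z₁+Z₂), |Z| = 1018 Ω, ∠Z = -42.02°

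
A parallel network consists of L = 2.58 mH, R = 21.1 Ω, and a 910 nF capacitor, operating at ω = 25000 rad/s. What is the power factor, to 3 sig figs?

0.989

X_L = ωL = 64.5 Ω
X_C = 1/(ωC) = 44.0 Ω
Parallel: admittances add. Y = 1/R + 1/(jωL) + jωC
Y = (0.0474 + j0.00725) S
|Y| = 0.0479 S → |Z| = 1/|Y| = 20.9 Ω, ∠Z = −∠Y = -8.69°
cos φ = cos(-8.69°) = 0.989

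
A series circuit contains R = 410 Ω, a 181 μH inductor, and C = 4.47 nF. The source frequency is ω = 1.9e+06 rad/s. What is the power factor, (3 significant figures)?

0.876

X_L = ωL = 344 Ω
X_C = 1/(ωC) = 118 Ω
Net reactance X = X_L − X_C = 226 Ω
Z = 410 + j226 Ω
|Z| = √(410² + 226²) = 468 Ω
∠Z = arctan(226/410) = 28.9°
cos φ = cos(28.9°) = 0.876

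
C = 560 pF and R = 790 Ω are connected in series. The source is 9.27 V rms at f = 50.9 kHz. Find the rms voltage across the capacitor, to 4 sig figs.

9.179 V

ω = 2πf = 319800 rad/s
X_C = 1/(ωC) = 5584 Ω
Z = 790.0 − j5584 Ω
|Z| = √(790.0² + 5584²) = 5639 Ω
I = V/|Z| = 1.644 mA
V_C = I·|Z_C| = 0.001644 × 5584 = 9.179 V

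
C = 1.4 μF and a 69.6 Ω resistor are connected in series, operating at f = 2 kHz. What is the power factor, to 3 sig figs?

ω = 2πf = 12570 rad/s
X_C = 1/(ωC) = 56.8 Ω
Z = 69.6 − j56.8 Ω
|Z| = √(69.6² + 56.8²) = 89.9 Ω
∠Z = arctan(-56.8/69.6) = -39.2°
cos φ = cos(-39.2°) = 0.775

0.775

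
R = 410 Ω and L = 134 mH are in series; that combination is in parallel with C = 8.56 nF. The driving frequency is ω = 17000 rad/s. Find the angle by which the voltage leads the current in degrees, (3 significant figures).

X_L = ωL = 2280 Ω
X_C = 1/(ωC) = 6870 Ω
Branch 1 (R+jX_L): Z₁ = 410 + j2280 Ω, |Z₁| = 2310 Ω
Branch 2 (−jX_C): Z₂ = −j6870 Ω
Parallel: Z = Z₁Z₂/(Z₁+Z₂), |Z| = 3450 Ω, ∠Z = 74.7°

74.7°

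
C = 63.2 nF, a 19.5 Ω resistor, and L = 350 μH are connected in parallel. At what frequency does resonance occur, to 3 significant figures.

33.8 kHz

ω₀ = 1/√(LC) = 1/√(0.00035 × 6.32e-08) = 212600 rad/s
f₀ = ω₀/(2π) = 33.8 kHz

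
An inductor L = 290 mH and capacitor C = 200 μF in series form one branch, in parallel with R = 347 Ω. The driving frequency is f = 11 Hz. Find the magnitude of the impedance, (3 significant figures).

51.7 Ω

ω = 2πf = 69.12 rad/s
X_L = ωL = 20.0 Ω
X_C = 1/(ωC) = 72.3 Ω
Branch 1: Z₁ = R = 347 Ω
Branch 2 (series LC): Z₂ = j(X_L − X_C) = −j52.3 Ω
Parallel: Z = Z₁Z₂/(Z₁+Z₂), |Z| = 51.7 Ω, ∠Z = -81.4°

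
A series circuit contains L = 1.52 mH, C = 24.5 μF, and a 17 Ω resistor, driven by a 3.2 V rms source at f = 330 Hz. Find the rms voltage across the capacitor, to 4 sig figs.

ω = 2πf = 2073 rad/s
X_L = ωL = 3.152 Ω
X_C = 1/(ωC) = 19.69 Ω
Net reactance X = X_L − X_C = -16.53 Ω
Z = 17.00 − j16.53 Ω
|Z| = √(17.00² + 16.53²) = 23.71 Ω
I = V/|Z| = 134.9 mA
V_C = I·|Z_C| = 0.1349 × 19.69 = 2.656 V

2.656 V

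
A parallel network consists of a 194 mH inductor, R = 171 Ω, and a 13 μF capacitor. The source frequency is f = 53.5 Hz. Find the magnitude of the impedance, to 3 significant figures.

ω = 2πf = 336.2 rad/s
X_L = ωL = 65.2 Ω
X_C = 1/(ωC) = 229 Ω
Parallel: admittances add. Y = 1/R + 1/(jωL) + jωC
Y = (0.00585 − j0.0110) S
|Y| = 0.0124 S → |Z| = 1/|Y| = 80.5 Ω, ∠Z = −∠Y = 61.9°

80.5 Ω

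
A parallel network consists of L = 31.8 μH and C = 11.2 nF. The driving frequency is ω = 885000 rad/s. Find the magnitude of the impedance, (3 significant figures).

X_L = ωL = 28.1 Ω
X_C = 1/(ωC) = 101 Ω
Parallel: admittances add. Y = 1/(jωL) + jωC
Y = (0 − j0.0256) S
|Y| = 0.0256 S → |Z| = 1/|Y| = 39.0 Ω, ∠Z = −∠Y = 90.0°

39.0 Ω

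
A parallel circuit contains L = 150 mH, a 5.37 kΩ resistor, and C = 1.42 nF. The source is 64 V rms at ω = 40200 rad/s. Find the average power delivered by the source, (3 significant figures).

763 mW

X_L = ωL = 6030 Ω
X_C = 1/(ωC) = 17500 Ω
Parallel: admittances add. Y = 1/R + 1/(jωL) + jωC
Y = (0.000186 − j0.000109) S
|Y| = 0.000216 S → |Z| = 1/|Y| = 4640 Ω, ∠Z = −∠Y = 30.3°
I = V/|Z| = 13.8 mA
P = VI cos φ = 64 × 0.0138 × cos(30.3°) = 763 mW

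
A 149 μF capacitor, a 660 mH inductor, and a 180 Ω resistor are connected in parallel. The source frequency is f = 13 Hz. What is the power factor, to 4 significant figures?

0.6568

ω = 2πf = 81.68 rad/s
X_L = ωL = 53.91 Ω
X_C = 1/(ωC) = 82.17 Ω
Parallel: admittances add. Y = 1/R + 1/(jωL) + jωC
Y = (0.005556 − j0.006379) S
|Y| = 0.008459 S → |Z| = 1/|Y| = 118.2 Ω, ∠Z = −∠Y = 48.95°
cos φ = cos(48.95°) = 0.6568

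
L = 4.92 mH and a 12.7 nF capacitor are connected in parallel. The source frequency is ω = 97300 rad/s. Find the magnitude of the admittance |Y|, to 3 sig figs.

853 μS

X_L = ωL = 479 Ω
X_C = 1/(ωC) = 809 Ω
Parallel: admittances add. Y = 1/(jωL) + jωC
Y = (0 − j0.000853) S
|Y| = 0.000853 S → |Z| = 1/|Y| = 1170 Ω, ∠Z = −∠Y = 90.0°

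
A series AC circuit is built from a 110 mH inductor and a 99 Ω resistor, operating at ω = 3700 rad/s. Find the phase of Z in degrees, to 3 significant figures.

76.3°

X_L = ωL = 407 Ω
Z = 99.0 + j407 Ω
|Z| = √(99.0² + 407²) = 419 Ω
∠Z = arctan(407/99.0) = 76.3°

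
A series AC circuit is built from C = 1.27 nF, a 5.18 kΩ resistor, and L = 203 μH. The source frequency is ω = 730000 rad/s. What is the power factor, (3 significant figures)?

X_L = ωL = 148 Ω
X_C = 1/(ωC) = 1080 Ω
Net reactance X = X_L − X_C = -930 Ω
Z = 5180 − j930 Ω
|Z| = √(5180² + 930²) = 5260 Ω
∠Z = arctan(-930/5180) = -10.2°
cos φ = cos(-10.2°) = 0.984

0.984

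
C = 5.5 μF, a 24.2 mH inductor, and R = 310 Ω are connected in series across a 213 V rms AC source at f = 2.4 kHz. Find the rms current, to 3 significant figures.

ω = 2πf = 15080 rad/s
X_L = ωL = 365 Ω
X_C = 1/(ωC) = 12.1 Ω
Net reactance X = X_L − X_C = 353 Ω
Z = 310 + j353 Ω
|Z| = √(310² + 353²) = 470 Ω
I = V/|Z| = 213/470 = 453 mA

453 mA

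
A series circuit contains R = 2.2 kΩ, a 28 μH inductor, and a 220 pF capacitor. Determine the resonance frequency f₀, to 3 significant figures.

ω₀ = 1/√(LC) = 1/√(2.8e-05 × 2.2e-10) = 1.274e+07 rad/s
f₀ = ω₀/(2π) = 2.03 MHz

2.03 MHz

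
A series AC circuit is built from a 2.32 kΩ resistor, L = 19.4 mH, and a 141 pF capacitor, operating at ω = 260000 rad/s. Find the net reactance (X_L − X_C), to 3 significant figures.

X_L = ωL = 5040 Ω
X_C = 1/(ωC) = 27300 Ω
X = 5040 − 27300 = -22200 Ω

-22200 Ω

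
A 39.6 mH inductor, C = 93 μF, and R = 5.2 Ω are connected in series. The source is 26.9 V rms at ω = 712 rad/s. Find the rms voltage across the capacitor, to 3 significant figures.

28.8 V

X_L = ωL = 28.2 Ω
X_C = 1/(ωC) = 15.1 Ω
Net reactance X = X_L − X_C = 13.1 Ω
Z = 5.20 + j13.1 Ω
|Z| = √(5.20² + 13.1²) = 14.1 Ω
I = V/|Z| = 1.91 A
V_C = I·|Z_C| = 1.91 × 15.1 = 28.8 V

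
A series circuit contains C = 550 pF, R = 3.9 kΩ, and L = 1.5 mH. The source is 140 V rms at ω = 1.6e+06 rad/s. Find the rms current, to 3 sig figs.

34.1 mA

X_L = ωL = 2400 Ω
X_C = 1/(ωC) = 1140 Ω
Net reactance X = X_L − X_C = 1260 Ω
Z = 3900 + j1260 Ω
|Z| = √(3900² + 1260²) = 4100 Ω
I = V/|Z| = 140/4100 = 34.1 mA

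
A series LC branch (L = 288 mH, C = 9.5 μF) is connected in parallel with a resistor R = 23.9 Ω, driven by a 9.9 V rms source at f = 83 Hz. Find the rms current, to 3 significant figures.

456 mA

ω = 2πf = 521.5 rad/s
X_L = ωL = 150 Ω
X_C = 1/(ωC) = 202 Ω
Branch 1: Z₁ = R = 23.9 Ω
Branch 2 (series LC): Z₂ = j(X_L − X_C) = −j51.7 Ω
Parallel: Z = Z₁Z₂/(Z₁+Z₂), |Z| = 21.7 Ω, ∠Z = -24.8°
I = V/|Z| = 9.9/21.7 = 456 mA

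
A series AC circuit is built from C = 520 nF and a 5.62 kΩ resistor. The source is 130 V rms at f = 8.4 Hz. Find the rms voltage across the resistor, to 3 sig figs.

19.8 V

ω = 2πf = 52.78 rad/s
X_C = 1/(ωC) = 36400 Ω
Z = 5620 − j36400 Ω
|Z| = √(5620² + 36400²) = 36900 Ω
I = V/|Z| = 3.53 mA
V_R = I·|Z_R| = 0.00353 × 5620 = 19.8 V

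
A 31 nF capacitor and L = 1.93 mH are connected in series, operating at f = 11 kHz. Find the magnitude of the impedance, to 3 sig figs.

333 Ω

ω = 2πf = 69120 rad/s
X_L = ωL = 133 Ω
X_C = 1/(ωC) = 467 Ω
Net reactance X = X_L − X_C = -333 Ω
Z = − j333 Ω
|Z| = √(0² + 333²) = 333 Ω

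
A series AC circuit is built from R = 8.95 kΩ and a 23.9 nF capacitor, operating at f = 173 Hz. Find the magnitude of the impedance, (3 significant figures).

39500 Ω

ω = 2πf = 1087 rad/s
X_C = 1/(ωC) = 38500 Ω
Z = 8950 − j38500 Ω
|Z| = √(8950² + 38500²) = 39500 Ω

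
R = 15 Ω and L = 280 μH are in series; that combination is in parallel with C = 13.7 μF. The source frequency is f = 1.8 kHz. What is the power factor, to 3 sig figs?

0.411

ω = 2πf = 11310 rad/s
X_L = ωL = 3.17 Ω
X_C = 1/(ωC) = 6.45 Ω
Branch 1 (R+jX_L): Z₁ = 15.0 + j3.17 Ω, |Z₁| = 15.3 Ω
Branch 2 (−jX_C): Z₂ = −j6.45 Ω
Parallel: Z = Z₁Z₂/(Z₁+Z₂), |Z| = 6.44 Ω, ∠Z = -65.7°
cos φ = cos(-65.7°) = 0.411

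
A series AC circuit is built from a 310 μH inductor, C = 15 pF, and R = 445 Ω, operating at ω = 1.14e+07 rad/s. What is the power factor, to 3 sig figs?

X_L = ωL = 3530 Ω
X_C = 1/(ωC) = 5850 Ω
Net reactance X = X_L − X_C = -2310 Ω
Z = 445 − j2310 Ω
|Z| = √(445² + 2310²) = 2360 Ω
∠Z = arctan(-2310/445) = -79.1°
cos φ = cos(-79.1°) = 0.189

0.189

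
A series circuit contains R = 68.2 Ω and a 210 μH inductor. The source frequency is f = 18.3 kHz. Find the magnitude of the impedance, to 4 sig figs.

ω = 2πf = 115000 rad/s
X_L = ωL = 24.15 Ω
Z = 68.20 + j24.15 Ω
|Z| = √(68.20² + 24.15²) = 72.35 Ω

72.35 Ω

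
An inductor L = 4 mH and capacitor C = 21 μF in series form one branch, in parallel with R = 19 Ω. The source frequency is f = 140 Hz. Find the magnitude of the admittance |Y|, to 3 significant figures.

ω = 2πf = 879.6 rad/s
X_L = ωL = 3.52 Ω
X_C = 1/(ωC) = 54.1 Ω
Branch 1: Z₁ = R = 19.0 Ω
Branch 2 (series LC): Z₂ = j(X_L − X_C) = −j50.6 Ω
Parallel: Z = Z₁Z₂/(Z₁+Z₂), |Z| = 17.8 Ω, ∠Z = -20.6°
|Y| = 1/|Z| = 56.2 mS

56.2 mS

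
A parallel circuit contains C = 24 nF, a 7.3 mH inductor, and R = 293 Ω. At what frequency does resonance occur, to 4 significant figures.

ω₀ = 1/√(LC) = 1/√(0.0073 × 2.4e-08) = 75550 rad/s
f₀ = ω₀/(2π) = 12.02 kHz

12.02 kHz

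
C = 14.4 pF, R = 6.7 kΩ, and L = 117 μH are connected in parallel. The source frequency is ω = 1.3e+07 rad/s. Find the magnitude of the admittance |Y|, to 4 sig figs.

X_L = ωL = 1521 Ω
X_C = 1/(ωC) = 5342 Ω
Parallel: admittances add. Y = 1/R + 1/(jωL) + jωC
Y = (0.0001493 − j0.0004703) S
|Y| = 0.0004934 S → |Z| = 1/|Y| = 2027 Ω, ∠Z = −∠Y = 72.39°

493.4 μS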